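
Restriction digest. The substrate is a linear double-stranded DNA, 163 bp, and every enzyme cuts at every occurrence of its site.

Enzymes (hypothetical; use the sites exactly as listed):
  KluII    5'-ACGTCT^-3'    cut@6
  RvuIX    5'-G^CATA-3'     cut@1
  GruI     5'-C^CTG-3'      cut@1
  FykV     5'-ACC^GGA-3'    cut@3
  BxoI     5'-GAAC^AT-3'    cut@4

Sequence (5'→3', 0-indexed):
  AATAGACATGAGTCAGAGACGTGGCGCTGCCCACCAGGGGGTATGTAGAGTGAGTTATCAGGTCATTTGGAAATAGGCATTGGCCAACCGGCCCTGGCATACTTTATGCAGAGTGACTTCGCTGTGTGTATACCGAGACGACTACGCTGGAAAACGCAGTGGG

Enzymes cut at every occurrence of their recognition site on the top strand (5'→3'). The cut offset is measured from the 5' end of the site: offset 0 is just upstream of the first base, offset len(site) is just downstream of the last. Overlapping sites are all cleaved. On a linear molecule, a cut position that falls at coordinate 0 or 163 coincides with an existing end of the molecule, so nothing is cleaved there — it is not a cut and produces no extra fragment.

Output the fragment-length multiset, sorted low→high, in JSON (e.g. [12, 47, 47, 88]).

[4,66,93]

Site scan:
  KluII (ACGTCT, off=6): no sites
  RvuIX (GCATA, off=1): starts [96] → cuts [97]
  GruI (CCTG, off=1): starts [92] → cuts [93]
  FykV (ACCGGA, off=3): no sites
  BxoI (GAACAT, off=4): no sites

All cut coordinates (distinct, sorted): [93, 97]

Fragment lengths:
  [0,93): 93 bp
  [93,97): 4 bp
  [97,163): 66 bp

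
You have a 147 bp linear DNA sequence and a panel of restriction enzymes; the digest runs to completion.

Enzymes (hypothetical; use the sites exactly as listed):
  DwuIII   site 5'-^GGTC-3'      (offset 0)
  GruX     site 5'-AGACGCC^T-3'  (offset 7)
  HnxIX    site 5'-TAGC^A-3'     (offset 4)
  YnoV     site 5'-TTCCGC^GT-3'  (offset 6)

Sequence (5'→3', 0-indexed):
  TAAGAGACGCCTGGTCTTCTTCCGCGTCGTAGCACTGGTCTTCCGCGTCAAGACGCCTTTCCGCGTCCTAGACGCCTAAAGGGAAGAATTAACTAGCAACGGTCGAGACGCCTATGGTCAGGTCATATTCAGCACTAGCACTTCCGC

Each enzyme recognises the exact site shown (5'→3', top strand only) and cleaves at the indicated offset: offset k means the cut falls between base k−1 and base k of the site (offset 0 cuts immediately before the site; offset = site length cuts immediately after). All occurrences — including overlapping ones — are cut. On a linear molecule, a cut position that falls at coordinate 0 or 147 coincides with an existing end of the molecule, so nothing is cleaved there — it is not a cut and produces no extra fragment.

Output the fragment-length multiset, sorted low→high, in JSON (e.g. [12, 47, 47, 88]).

[1,3,3,3,5,7,8,8,10,11,11,12,12,13,19,21]

Site scan:
  DwuIII (GGTC, off=0): starts [12, 36, 100, 115, 120] → cuts [12, 36, 100, 115, 120]
  GruX (AGACGCCT, off=7): starts [4, 50, 69, 105] → cuts [11, 57, 76, 112]
  HnxIX (TAGCA, off=4): starts [29, 93, 135] → cuts [33, 97, 139]
  YnoV (TTCCGCGT, off=6): starts [19, 40, 58] → cuts [25, 46, 64]

All cut coordinates (distinct, sorted): [11, 12, 25, 33, 36, 46, 57, 64, 76, 97, 100, 112, 115, 120, 139]

Fragment lengths:
  [0,11): 11 bp
  [11,12): 1 bp
  [12,25): 13 bp
  [25,33): 8 bp
  [33,36): 3 bp
  [36,46): 10 bp
  [46,57): 11 bp
  [57,64): 7 bp
  [64,76): 12 bp
  [76,97): 21 bp
  [97,100): 3 bp
  [100,112): 12 bp
  [112,115): 3 bp
  [115,120): 5 bp
  [120,139): 19 bp
  [139,147): 8 bp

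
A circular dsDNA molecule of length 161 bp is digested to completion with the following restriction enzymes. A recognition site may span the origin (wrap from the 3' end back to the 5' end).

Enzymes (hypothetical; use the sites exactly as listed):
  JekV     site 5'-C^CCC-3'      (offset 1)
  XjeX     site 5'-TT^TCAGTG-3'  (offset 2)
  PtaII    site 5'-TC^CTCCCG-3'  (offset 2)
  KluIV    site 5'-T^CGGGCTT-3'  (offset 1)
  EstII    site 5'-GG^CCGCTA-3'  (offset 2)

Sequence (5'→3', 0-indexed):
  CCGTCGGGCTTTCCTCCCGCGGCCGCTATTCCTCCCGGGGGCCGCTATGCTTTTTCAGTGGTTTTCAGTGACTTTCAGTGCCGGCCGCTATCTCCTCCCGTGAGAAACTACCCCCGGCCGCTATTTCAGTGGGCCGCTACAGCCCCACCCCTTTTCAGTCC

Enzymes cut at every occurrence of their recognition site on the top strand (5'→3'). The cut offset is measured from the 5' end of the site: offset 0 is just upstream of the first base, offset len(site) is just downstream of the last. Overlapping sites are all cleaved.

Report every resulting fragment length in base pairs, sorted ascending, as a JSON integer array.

Site scan:
  JekV CCCC/1: at [110, 111, 142, 147, 159] ⇒ [111, 112, 143, 148, 160]
  XjeX TTTCAGTG/2: at [52, 62, 72, 123] ⇒ [54, 64, 74, 125]
  PtaII TCCTCCCG/2: at [11, 29, 92] ⇒ [13, 31, 94]
  KluIV TCGGGCTT/1: at [3] ⇒ [4]
  EstII GGCCGCTA/2: at [20, 39, 82, 115, 131] ⇒ [22, 41, 84, 117, 133]

Pooled cuts: [4, 13, 22, 31, 41, 54, 64, 74, 84, 94, 111, 112, 117, 125, 133, 143, 148, 160]

Fragments:
  4→13: 9 bp
  13→22: 9 bp
  22→31: 9 bp
  31→41: 10 bp
  41→54: 13 bp
  54→64: 10 bp
  64→74: 10 bp
  74→84: 10 bp
  84→94: 10 bp
  94→111: 17 bp
  111→112: 1 bp
  112→117: 5 bp
  117→125: 8 bp
  125→133: 8 bp
  133→143: 10 bp
  143→148: 5 bp
  148→160: 12 bp
  160→4 (wrap): 161-160+4 = 5 bp

[1,5,5,5,8,8,9,9,9,10,10,10,10,10,10,12,13,17]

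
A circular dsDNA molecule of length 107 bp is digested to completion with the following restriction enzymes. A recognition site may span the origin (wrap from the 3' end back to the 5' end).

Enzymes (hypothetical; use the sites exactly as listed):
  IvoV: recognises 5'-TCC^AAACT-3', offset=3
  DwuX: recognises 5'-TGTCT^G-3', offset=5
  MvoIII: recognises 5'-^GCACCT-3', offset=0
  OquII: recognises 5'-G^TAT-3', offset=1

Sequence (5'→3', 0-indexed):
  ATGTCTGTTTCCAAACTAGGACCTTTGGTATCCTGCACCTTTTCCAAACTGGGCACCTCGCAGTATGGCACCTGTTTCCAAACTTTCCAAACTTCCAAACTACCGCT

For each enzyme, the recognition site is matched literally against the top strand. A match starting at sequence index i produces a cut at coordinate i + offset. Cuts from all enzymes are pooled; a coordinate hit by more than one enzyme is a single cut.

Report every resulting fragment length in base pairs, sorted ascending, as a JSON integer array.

Scan for sites:
  IvoV (TCCAAACT, off=3): starts [9, 42, 76, 85, 93] → cuts [12, 45, 79, 88, 96]
  DwuX (TGTCTG, off=5): starts [1] → cuts [6]
  MvoIII (GCACCT, off=0): starts [34, 52, 67] → cuts [34, 52, 67]
  OquII (GTAT, off=1): starts [27, 62] → cuts [28, 63]

All cut coordinates (distinct, sorted): [6, 12, 28, 34, 45, 52, 63, 67, 79, 88, 96]

Fragments:
  6→12: 6 bp
  12→28: 16 bp
  28→34: 6 bp
  34→45: 11 bp
  45→52: 7 bp
  52→63: 11 bp
  63→67: 4 bp
  67→79: 12 bp
  79→88: 9 bp
  88→96: 8 bp
  96→6 (wrap): 107-96+6 = 17 bp

[4,6,6,7,8,9,11,11,12,16,17]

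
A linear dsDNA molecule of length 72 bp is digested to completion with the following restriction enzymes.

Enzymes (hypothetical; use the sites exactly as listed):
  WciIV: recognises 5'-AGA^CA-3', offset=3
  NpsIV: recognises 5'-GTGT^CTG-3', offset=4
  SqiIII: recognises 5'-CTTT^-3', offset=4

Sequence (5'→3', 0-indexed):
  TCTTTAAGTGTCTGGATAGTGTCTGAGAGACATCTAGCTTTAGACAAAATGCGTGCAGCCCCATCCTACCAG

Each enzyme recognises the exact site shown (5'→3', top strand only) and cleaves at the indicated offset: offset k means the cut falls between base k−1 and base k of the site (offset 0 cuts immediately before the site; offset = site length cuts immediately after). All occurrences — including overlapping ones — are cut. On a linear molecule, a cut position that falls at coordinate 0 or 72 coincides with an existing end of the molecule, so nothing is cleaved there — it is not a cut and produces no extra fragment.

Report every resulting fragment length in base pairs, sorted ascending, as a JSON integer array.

Per-enzyme occurrences:
  WciIV (AGACA, off=3): starts [27, 41] → cuts [30, 44]
  NpsIV (GTGTCTG, off=4): starts [7, 18] → cuts [11, 22]
  SqiIII (CTTT, off=4): starts [1, 37] → cuts [5, 41]

Pooled cuts: [5, 11, 22, 30, 41, 44]

Fragments:
  [0,5): 5 bp
  [5,11): 6 bp
  [11,22): 11 bp
  [22,30): 8 bp
  [30,41): 11 bp
  [41,44): 3 bp
  [44,72): 28 bp

[3,5,6,8,11,11,28]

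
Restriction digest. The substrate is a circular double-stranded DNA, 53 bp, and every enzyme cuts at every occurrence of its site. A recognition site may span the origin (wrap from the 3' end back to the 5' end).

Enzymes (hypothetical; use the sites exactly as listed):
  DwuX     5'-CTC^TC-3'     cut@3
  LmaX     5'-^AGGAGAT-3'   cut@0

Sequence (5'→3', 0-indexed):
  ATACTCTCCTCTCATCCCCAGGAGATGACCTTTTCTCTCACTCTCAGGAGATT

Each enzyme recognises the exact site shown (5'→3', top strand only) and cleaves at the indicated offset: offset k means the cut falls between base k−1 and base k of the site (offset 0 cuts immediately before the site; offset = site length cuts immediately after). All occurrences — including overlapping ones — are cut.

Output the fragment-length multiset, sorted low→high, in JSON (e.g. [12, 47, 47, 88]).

[2,5,6,8,14,18]

Site scan:
  DwuX (CTCTC, off=3): starts [3, 8, 34, 40] → cuts [6, 11, 37, 43]
  LmaX (AGGAGAT, off=0): starts [19, 45] → cuts [19, 45]

All cut coordinates (distinct, sorted): [6, 11, 19, 37, 43, 45]

Fragments:
  6→11: 5 bp
  11→19: 8 bp
  19→37: 18 bp
  37→43: 6 bp
  43→45: 2 bp
  45→6 (wrap): 53-45+6 = 14 bp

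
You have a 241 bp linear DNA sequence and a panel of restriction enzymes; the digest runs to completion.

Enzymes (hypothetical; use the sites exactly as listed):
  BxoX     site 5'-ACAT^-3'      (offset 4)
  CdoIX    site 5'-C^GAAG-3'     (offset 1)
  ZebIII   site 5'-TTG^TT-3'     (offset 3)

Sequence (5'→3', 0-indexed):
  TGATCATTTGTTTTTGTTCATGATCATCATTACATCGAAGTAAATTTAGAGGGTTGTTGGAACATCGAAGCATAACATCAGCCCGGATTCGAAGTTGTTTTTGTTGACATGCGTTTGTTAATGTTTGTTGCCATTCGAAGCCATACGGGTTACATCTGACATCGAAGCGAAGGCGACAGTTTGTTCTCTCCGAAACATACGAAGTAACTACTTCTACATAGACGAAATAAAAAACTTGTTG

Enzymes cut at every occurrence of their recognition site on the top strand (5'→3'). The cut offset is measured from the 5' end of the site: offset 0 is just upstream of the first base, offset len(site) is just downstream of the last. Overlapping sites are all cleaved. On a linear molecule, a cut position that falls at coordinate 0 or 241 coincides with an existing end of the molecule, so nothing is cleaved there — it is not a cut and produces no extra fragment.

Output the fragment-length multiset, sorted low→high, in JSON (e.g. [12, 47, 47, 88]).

Scan for sites:
  BxoX ACAT/4: at [31, 61, 74, 106, 151, 158, 194, 215] ⇒ [35, 65, 78, 110, 155, 162, 198, 219]
  CdoIX CGAAG/1: at [35, 65, 89, 135, 162, 167, 199] ⇒ [36, 66, 90, 136, 163, 168, 200]
  ZebIII TTGTT/3: at [7, 13, 53, 94, 100, 114, 124, 180, 235] ⇒ [10, 16, 56, 97, 103, 117, 127, 183, 238]

Pooled cuts: [10, 16, 35, 36, 56, 65, 66, 78, 90, 97, 103, 110, 117, 127, 136, 155, 162, 163, 168, 183, 198, 200, 219, 238]

Fragment lengths:
  [0,10): 10 bp
  [10,16): 6 bp
  [16,35): 19 bp
  [35,36): 1 bp
  [36,56): 20 bp
  [56,65): 9 bp
  [65,66): 1 bp
  [66,78): 12 bp
  [78,90): 12 bp
  [90,97): 7 bp
  [97,103): 6 bp
  [103,110): 7 bp
  [110,117): 7 bp
  [117,127): 10 bp
  [127,136): 9 bp
  [136,155): 19 bp
  [155,162): 7 bp
  [162,163): 1 bp
  [163,168): 5 bp
  [168,183): 15 bp
  [183,198): 15 bp
  [198,200): 2 bp
  [200,219): 19 bp
  [219,238): 19 bp
  [238,241): 3 bp

[1,1,1,2,3,5,6,6,7,7,7,7,9,9,10,10,12,12,15,15,19,19,19,19,20]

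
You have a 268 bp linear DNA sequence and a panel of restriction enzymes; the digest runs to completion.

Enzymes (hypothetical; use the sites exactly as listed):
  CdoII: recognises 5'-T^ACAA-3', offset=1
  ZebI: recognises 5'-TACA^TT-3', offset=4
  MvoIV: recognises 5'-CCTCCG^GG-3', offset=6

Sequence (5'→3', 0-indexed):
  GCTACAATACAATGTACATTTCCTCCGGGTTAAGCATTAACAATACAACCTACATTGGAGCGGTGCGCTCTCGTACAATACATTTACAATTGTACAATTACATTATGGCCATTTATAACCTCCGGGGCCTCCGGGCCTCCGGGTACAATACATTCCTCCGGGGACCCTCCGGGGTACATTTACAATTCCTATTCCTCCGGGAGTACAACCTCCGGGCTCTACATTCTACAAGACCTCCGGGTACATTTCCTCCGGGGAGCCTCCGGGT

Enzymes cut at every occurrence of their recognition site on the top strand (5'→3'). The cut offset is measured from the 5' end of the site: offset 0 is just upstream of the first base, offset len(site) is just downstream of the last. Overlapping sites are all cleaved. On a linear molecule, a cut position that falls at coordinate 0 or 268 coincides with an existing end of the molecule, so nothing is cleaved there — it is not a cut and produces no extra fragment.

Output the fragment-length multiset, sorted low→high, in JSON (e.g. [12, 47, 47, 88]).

Site scan:
  CdoII TACAA/1: at [2, 7, 43, 73, 84, 92, 143, 180, 203, 226] ⇒ [3, 8, 44, 74, 85, 93, 144, 181, 204, 227]
  ZebI TACATT/4: at [14, 50, 78, 98, 148, 174, 219, 241] ⇒ [18, 54, 82, 102, 152, 178, 223, 245]
  MvoIV CCTCCGGG/6: at [21, 118, 127, 135, 154, 165, 193, 208, 233, 248, 259] ⇒ [27, 124, 133, 141, 160, 171, 199, 214, 239, 254, 265]

Pooled cuts: [3, 8, 18, 27, 44, 54, 74, 82, 85, 93, 102, 124, 133, 141, 144, 152, 160, 171, 178, 181, 199, 204, 214, 223, 227, 239, 245, 254, 265]

Fragment lengths:
  [0,3): 3 bp
  [3,8): 5 bp
  [8,18): 10 bp
  [18,27): 9 bp
  [27,44): 17 bp
  [44,54): 10 bp
  [54,74): 20 bp
  [74,82): 8 bp
  [82,85): 3 bp
  [85,93): 8 bp
  [93,102): 9 bp
  [102,124): 22 bp
  [124,133): 9 bp
  [133,141): 8 bp
  [141,144): 3 bp
  [144,152): 8 bp
  [152,160): 8 bp
  [160,171): 11 bp
  [171,178): 7 bp
  [178,181): 3 bp
  [181,199): 18 bp
  [199,204): 5 bp
  [204,214): 10 bp
  [214,223): 9 bp
  [223,227): 4 bp
  [227,239): 12 bp
  [239,245): 6 bp
  [245,254): 9 bp
  [254,265): 11 bp
  [265,268): 3 bp

[3,3,3,3,3,4,5,5,6,7,8,8,8,8,8,9,9,9,9,9,10,10,10,11,11,12,17,18,20,22]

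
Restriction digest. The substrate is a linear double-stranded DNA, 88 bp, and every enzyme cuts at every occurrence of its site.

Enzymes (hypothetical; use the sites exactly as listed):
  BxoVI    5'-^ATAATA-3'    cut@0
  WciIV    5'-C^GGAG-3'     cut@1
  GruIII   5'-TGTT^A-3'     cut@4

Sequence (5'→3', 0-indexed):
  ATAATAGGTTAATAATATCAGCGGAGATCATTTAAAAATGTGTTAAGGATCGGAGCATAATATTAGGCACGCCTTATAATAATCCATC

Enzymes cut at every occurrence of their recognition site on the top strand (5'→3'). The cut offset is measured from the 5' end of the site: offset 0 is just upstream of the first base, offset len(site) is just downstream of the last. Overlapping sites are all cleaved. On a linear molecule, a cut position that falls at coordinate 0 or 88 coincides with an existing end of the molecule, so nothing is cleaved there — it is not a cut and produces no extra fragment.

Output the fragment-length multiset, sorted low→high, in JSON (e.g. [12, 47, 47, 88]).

[5,7,11,11,13,19,22]

Per-enzyme occurrences:
  BxoVI ATAATA/0: at [0, 11, 56, 75] ⇒ [11, 56, 75] (position 0 is a terminus of the linear molecule — no cut)
  WciIV CGGAG/1: at [21, 50] ⇒ [22, 51]
  GruIII TGTTA/4: at [40] ⇒ [44]

Pooled cuts: [11, 22, 44, 51, 56, 75]

Fragments:
  [0,11): 11 bp
  [11,22): 11 bp
  [22,44): 22 bp
  [44,51): 7 bp
  [51,56): 5 bp
  [56,75): 19 bp
  [75,88): 13 bp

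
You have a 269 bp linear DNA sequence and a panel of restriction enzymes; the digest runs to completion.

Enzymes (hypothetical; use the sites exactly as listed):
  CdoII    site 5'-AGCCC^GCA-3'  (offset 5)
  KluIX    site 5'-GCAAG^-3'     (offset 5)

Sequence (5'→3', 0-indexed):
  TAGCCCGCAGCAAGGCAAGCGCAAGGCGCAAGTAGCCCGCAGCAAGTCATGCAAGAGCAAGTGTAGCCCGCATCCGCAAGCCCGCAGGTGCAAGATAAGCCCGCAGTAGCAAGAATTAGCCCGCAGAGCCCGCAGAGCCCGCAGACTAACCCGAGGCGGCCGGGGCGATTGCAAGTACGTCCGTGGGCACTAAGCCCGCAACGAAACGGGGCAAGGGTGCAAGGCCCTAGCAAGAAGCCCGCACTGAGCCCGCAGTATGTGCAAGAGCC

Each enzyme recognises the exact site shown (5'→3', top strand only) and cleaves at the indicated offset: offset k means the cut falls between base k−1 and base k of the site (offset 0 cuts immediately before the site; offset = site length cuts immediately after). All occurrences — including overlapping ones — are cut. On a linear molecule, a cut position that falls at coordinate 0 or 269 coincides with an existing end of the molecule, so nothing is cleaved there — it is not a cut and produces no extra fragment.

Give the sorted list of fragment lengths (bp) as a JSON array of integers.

[3,4,5,6,6,6,6,6,7,8,8,8,8,8,9,9,9,9,11,11,11,11,11,14,18,22,35]

Per-enzyme occurrences:
  CdoII AGCCCGCA/5: at [1, 33, 64, 78, 97, 117, 126, 135, 192, 235, 246] ⇒ [6, 38, 69, 83, 102, 122, 131, 140, 197, 240, 251]
  KluIX GCAAG/5: at [9, 14, 20, 27, 41, 50, 56, 75, 89, 108, 170, 210, 218, 229, 260] ⇒ [14, 19, 25, 32, 46, 55, 61, 80, 94, 113, 175, 215, 223, 234, 265]

Pooled cuts: [6, 14, 19, 25, 32, 38, 46, 55, 61, 69, 80, 83, 94, 102, 113, 122, 131, 140, 175, 197, 215, 223, 234, 240, 251, 265]

Fragments:
  [0,6): 6 bp
  [6,14): 8 bp
  [14,19): 5 bp
  [19,25): 6 bp
  [25,32): 7 bp
  [32,38): 6 bp
  [38,46): 8 bp
  [46,55): 9 bp
  [55,61): 6 bp
  [61,69): 8 bp
  [69,80): 11 bp
  [80,83): 3 bp
  [83,94): 11 bp
  [94,102): 8 bp
  [102,113): 11 bp
  [113,122): 9 bp
  [122,131): 9 bp
  [131,140): 9 bp
  [140,175): 35 bp
  [175,197): 22 bp
  [197,215): 18 bp
  [215,223): 8 bp
  [223,234): 11 bp
  [234,240): 6 bp
  [240,251): 11 bp
  [251,265): 14 bp
  [265,269): 4 bp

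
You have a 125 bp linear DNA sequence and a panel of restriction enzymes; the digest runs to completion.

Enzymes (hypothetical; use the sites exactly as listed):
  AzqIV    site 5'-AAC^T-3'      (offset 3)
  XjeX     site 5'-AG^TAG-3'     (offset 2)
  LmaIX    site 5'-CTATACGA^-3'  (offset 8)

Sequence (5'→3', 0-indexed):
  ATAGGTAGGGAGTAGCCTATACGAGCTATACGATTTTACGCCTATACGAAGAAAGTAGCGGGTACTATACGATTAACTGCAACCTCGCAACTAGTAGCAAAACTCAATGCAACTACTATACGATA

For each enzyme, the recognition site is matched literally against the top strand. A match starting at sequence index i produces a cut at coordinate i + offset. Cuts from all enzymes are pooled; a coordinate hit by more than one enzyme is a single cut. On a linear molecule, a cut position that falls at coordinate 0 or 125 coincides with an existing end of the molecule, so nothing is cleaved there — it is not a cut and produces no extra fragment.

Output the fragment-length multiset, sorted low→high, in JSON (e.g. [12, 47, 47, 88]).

Scan for sites:
  AzqIV (AACT, off=3): starts [74, 88, 100, 110] → cuts [77, 91, 103, 113]
  XjeX (AGTAG, off=2): starts [10, 53, 92] → cuts [12, 55, 94]
  LmaIX (CTATACGA, off=8): starts [16, 25, 41, 64, 115] → cuts [24, 33, 49, 72, 123]

Pooled cuts: [12, 24, 33, 49, 55, 72, 77, 91, 94, 103, 113, 123]

Fragments:
  [0,12): 12 bp
  [12,24): 12 bp
  [24,33): 9 bp
  [33,49): 16 bp
  [49,55): 6 bp
  [55,72): 17 bp
  [72,77): 5 bp
  [77,91): 14 bp
  [91,94): 3 bp
  [94,103): 9 bp
  [103,113): 10 bp
  [113,123): 10 bp
  [123,125): 2 bp

[2,3,5,6,9,9,10,10,12,12,14,16,17]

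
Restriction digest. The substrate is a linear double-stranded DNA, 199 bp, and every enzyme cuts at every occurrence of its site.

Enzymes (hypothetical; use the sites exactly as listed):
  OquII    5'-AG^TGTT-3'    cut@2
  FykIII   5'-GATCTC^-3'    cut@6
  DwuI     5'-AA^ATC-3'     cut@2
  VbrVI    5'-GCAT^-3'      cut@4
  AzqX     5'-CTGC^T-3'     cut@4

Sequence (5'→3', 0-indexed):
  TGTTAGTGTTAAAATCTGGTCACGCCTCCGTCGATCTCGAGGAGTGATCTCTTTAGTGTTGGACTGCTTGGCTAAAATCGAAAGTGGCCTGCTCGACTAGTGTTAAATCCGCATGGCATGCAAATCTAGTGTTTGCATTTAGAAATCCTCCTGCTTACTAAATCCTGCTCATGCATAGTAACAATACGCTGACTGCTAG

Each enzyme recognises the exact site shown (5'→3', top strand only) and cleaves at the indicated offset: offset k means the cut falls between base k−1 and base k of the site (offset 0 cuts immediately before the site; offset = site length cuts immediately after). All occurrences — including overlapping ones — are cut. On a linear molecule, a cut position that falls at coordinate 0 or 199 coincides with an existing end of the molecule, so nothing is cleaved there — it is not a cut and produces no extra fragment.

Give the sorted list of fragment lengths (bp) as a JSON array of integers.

Scan for sites:
  OquII AGTGTT/2: at [4, 54, 98, 127] ⇒ [6, 56, 100, 129]
  FykIII GATCTC/6: at [32, 45] ⇒ [38, 51]
  DwuI AAATC/2: at [11, 74, 104, 121, 142, 159] ⇒ [13, 76, 106, 123, 144, 161]
  VbrVI GCAT/4: at [110, 115, 134, 172] ⇒ [114, 119, 138, 176]
  AzqX CTGCT/4: at [63, 88, 150, 164, 192] ⇒ [67, 92, 154, 168, 196]

Pooled cuts: [6, 13, 38, 51, 56, 67, 76, 92, 100, 106, 114, 119, 123, 129, 138, 144, 154, 161, 168, 176, 196]

Fragment lengths:
  [0,6): 6 bp
  [6,13): 7 bp
  [13,38): 25 bp
  [38,51): 13 bp
  [51,56): 5 bp
  [56,67): 11 bp
  [67,76): 9 bp
  [76,92): 16 bp
  [92,100): 8 bp
  [100,106): 6 bp
  [106,114): 8 bp
  [114,119): 5 bp
  [119,123): 4 bp
  [123,129): 6 bp
  [129,138): 9 bp
  [138,144): 6 bp
  [144,154): 10 bp
  [154,161): 7 bp
  [161,168): 7 bp
  [168,176): 8 bp
  [176,196): 20 bp
  [196,199): 3 bp

[3,4,5,5,6,6,6,6,7,7,7,8,8,8,9,9,10,11,13,16,20,25]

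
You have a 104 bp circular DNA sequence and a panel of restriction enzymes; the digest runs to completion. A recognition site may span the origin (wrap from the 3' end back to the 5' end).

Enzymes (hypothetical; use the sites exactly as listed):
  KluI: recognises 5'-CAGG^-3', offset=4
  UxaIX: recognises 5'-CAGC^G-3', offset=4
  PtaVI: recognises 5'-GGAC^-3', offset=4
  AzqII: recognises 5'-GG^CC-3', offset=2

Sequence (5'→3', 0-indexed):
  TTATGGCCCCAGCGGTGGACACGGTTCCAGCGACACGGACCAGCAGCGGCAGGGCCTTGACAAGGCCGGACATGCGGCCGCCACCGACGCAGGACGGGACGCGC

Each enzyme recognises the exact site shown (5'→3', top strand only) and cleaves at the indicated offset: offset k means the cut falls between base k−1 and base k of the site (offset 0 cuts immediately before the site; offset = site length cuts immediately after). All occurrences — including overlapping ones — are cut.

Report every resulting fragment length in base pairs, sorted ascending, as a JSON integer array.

[1,2,5,6,6,6,7,7,7,9,10,11,11,16]

Site scan:
  KluI CAGG/4: at [49, 89] ⇒ [53, 93]
  UxaIX CAGCG/4: at [9, 27, 43] ⇒ [13, 31, 47]
  PtaVI GGAC/4: at [16, 36, 67, 91, 96] ⇒ [20, 40, 71, 95, 100]
  AzqII GGCC/2: at [4, 52, 63, 75] ⇒ [6, 54, 65, 77]

All cut coordinates (distinct, sorted): [6, 13, 20, 31, 40, 47, 53, 54, 65, 71, 77, 93, 95, 100]

Fragments:
  6→13: 7 bp
  13→20: 7 bp
  20→31: 11 bp
  31→40: 9 bp
  40→47: 7 bp
  47→53: 6 bp
  53→54: 1 bp
  54→65: 11 bp
  65→71: 6 bp
  71→77: 6 bp
  77→93: 16 bp
  93→95: 2 bp
  95→100: 5 bp
  100→6 (wrap): 104-100+6 = 10 bp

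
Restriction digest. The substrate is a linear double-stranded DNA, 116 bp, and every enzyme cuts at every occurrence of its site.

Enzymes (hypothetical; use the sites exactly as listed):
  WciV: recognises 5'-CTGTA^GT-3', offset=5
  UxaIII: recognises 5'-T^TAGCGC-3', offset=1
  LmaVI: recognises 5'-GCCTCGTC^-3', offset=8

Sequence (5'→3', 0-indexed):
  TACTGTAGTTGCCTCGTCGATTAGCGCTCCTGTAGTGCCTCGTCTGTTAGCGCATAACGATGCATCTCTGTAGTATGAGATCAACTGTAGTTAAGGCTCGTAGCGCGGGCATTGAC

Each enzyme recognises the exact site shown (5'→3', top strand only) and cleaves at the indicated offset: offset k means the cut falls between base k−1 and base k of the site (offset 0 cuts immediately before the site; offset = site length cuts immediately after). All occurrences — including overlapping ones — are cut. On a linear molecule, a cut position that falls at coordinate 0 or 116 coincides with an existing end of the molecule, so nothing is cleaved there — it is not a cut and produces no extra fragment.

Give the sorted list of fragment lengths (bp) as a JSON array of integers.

Per-enzyme occurrences:
  WciV CTGTAGT/5: at [2, 29, 67, 84] ⇒ [7, 34, 72, 89]
  UxaIII TTAGCGC/1: at [20, 46] ⇒ [21, 47]
  LmaVI GCCTCGTC/8: at [10, 36] ⇒ [18, 44]

All cut coordinates (distinct, sorted): [7, 18, 21, 34, 44, 47, 72, 89]

Fragments:
  [0,7): 7 bp
  [7,18): 11 bp
  [18,21): 3 bp
  [21,34): 13 bp
  [34,44): 10 bp
  [44,47): 3 bp
  [47,72): 25 bp
  [72,89): 17 bp
  [89,116): 27 bp

[3,3,7,10,11,13,17,25,27]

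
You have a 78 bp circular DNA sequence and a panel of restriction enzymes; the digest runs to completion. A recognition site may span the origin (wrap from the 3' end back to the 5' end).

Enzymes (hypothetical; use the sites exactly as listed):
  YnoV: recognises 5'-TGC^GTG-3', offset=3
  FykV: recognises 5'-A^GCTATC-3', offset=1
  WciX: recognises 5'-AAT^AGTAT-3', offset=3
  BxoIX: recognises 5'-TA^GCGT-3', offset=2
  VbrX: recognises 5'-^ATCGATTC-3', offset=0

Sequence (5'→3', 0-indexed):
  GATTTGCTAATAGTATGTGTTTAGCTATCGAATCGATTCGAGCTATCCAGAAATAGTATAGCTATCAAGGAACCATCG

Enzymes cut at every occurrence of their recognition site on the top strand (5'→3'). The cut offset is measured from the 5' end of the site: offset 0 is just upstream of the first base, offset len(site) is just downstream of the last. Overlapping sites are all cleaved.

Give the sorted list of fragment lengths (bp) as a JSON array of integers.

[6,8,10,12,13,29]

Per-enzyme occurrences:
  YnoV (TGCGTG, off=3): no sites
  FykV (AGCTATC, off=1): starts [22, 40, 59] → cuts [23, 41, 60]
  WciX (AATAGTAT, off=3): starts [8, 51] → cuts [11, 54]
  BxoIX (TAGCGT, off=2): no sites
  VbrX (ATCGATTC, off=0): starts [31] → cuts [31]

Pooled cuts: [11, 23, 31, 41, 54, 60]

Fragment lengths:
  11→23: 12 bp
  23→31: 8 bp
  31→41: 10 bp
  41→54: 13 bp
  54→60: 6 bp
  60→11 (wrap): 78-60+11 = 29 bp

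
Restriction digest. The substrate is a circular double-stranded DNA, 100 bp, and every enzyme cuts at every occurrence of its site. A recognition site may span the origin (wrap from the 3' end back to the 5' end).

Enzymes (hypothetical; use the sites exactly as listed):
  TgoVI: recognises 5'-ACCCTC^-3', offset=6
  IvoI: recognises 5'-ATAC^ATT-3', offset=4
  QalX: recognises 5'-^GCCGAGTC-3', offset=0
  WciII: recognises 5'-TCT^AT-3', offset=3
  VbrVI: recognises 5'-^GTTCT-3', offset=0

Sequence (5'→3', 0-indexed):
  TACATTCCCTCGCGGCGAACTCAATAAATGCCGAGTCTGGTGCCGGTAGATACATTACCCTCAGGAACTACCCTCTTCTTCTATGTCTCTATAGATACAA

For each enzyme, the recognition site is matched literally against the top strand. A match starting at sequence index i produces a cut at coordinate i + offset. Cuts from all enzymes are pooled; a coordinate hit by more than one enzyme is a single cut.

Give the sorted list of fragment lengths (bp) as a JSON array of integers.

[7,8,9,13,13,24,26]

Site scan:
  TgoVI ACCCTC/6: at [56, 69] ⇒ [62, 75]
  IvoI ATACATT/4: at [49, 99] ⇒ [3, 53]
  QalX GCCGAGTC/0: at [29] ⇒ [29]
  WciII TCTAT/3: at [79, 87] ⇒ [82, 90]
  VbrVI (GTTCT, off=0): no sites

All cut coordinates (distinct, sorted): [3, 29, 53, 62, 75, 82, 90]

Fragments:
  3→29: 26 bp
  29→53: 24 bp
  53→62: 9 bp
  62→75: 13 bp
  75→82: 7 bp
  82→90: 8 bp
  90→3 (wrap): 100-90+3 = 13 bp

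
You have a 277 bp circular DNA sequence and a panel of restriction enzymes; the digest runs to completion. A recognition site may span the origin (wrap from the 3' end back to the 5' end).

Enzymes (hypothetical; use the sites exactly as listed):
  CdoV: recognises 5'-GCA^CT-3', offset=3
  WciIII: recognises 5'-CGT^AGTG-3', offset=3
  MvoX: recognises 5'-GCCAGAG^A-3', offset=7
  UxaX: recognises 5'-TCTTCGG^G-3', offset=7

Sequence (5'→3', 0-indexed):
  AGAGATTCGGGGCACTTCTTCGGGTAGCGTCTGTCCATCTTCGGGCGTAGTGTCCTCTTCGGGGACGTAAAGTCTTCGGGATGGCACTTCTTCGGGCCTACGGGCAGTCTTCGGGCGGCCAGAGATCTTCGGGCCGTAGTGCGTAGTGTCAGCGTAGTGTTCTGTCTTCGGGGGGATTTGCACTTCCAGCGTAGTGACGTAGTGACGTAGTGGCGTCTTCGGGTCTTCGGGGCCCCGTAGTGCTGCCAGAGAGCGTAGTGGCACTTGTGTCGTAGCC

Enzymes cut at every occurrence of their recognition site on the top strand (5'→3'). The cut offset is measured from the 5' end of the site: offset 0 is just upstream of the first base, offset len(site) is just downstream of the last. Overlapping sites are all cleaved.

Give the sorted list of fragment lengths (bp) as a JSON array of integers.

Scan for sites:
  CdoV (GCACT, off=3): starts [11, 83, 179, 260] → cuts [14, 86, 182, 263]
  WciIII (CGTAGTG, off=3): starts [45, 134, 141, 152, 189, 197, 205, 235, 253] → cuts [48, 137, 144, 155, 192, 200, 208, 238, 256]
  MvoX (GCCAGAGA, off=7): starts [117, 244, 274] → cuts [4, 124, 251]
  UxaX (TCTTCGGG, off=7): starts [16, 37, 55, 72, 88, 107, 125, 164, 215, 223] → cuts [23, 44, 62, 79, 95, 114, 132, 171, 222, 230]

Pooled cuts: [4, 14, 23, 44, 48, 62, 79, 86, 95, 114, 124, 132, 137, 144, 155, 171, 182, 192, 200, 208, 222, 230, 238, 251, 256, 263]

Fragments:
  4→14: 10 bp
  14→23: 9 bp
  23→44: 21 bp
  44→48: 4 bp
  48→62: 14 bp
  62→79: 17 bp
  79→86: 7 bp
  86→95: 9 bp
  95→114: 19 bp
  114→124: 10 bp
  124→132: 8 bp
  132→137: 5 bp
  137→144: 7 bp
  144→155: 11 bp
  155→171: 16 bp
  171→182: 11 bp
  182→192: 10 bp
  192→200: 8 bp
  200→208: 8 bp
  208→222: 14 bp
  222→230: 8 bp
  230→238: 8 bp
  238→251: 13 bp
  251→256: 5 bp
  256→263: 7 bp
  263→4 (wrap): 277-263+4 = 18 bp

[4,5,5,7,7,7,8,8,8,8,8,9,9,10,10,10,11,11,13,14,14,16,17,18,19,21]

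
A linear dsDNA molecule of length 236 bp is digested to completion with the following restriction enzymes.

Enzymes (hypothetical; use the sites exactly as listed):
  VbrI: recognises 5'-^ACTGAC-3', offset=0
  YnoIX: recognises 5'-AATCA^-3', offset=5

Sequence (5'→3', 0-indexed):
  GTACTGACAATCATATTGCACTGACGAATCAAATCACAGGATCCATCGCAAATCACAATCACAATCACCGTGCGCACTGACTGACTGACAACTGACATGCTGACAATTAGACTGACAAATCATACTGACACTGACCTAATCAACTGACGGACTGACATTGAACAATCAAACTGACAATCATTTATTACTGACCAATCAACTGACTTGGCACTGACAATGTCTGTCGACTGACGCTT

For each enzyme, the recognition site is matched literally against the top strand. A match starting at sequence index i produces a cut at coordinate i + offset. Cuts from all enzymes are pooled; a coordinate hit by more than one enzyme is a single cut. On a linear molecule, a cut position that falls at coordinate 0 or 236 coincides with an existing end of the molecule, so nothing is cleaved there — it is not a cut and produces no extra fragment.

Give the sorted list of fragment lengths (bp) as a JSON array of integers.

[1,1,2,4,4,5,6,6,6,6,6,7,8,8,10,11,11,11,12,12,12,13,17,18,19,20]

Site scan:
  VbrI (ACTGAC, off=0): starts [2, 19, 75, 79, 83, 90, 110, 123, 129, 142, 150, 169, 186, 198, 209, 226] → cuts [2, 19, 75, 79, 83, 90, 110, 123, 129, 142, 150, 169, 186, 198, 209, 226]
  YnoIX (AATCA, off=5): starts [8, 26, 31, 50, 56, 62, 117, 137, 163, 175, 193] → cuts [13, 31, 36, 55, 61, 67, 122, 142, 168, 180, 198]

Pooled cuts: [2, 13, 19, 31, 36, 55, 61, 67, 75, 79, 83, 90, 110, 122, 123, 129, 142, 150, 168, 169, 180, 186, 198, 209, 226]

Fragments:
  [0,2): 2 bp
  [2,13): 11 bp
  [13,19): 6 bp
  [19,31): 12 bp
  [31,36): 5 bp
  [36,55): 19 bp
  [55,61): 6 bp
  [61,67): 6 bp
  [67,75): 8 bp
  [75,79): 4 bp
  [79,83): 4 bp
  [83,90): 7 bp
  [90,110): 20 bp
  [110,122): 12 bp
  [122,123): 1 bp
  [123,129): 6 bp
  [129,142): 13 bp
  [142,150): 8 bp
  [150,168): 18 bp
  [168,169): 1 bp
  [169,180): 11 bp
  [180,186): 6 bp
  [186,198): 12 bp
  [198,209): 11 bp
  [209,226): 17 bp
  [226,236): 10 bp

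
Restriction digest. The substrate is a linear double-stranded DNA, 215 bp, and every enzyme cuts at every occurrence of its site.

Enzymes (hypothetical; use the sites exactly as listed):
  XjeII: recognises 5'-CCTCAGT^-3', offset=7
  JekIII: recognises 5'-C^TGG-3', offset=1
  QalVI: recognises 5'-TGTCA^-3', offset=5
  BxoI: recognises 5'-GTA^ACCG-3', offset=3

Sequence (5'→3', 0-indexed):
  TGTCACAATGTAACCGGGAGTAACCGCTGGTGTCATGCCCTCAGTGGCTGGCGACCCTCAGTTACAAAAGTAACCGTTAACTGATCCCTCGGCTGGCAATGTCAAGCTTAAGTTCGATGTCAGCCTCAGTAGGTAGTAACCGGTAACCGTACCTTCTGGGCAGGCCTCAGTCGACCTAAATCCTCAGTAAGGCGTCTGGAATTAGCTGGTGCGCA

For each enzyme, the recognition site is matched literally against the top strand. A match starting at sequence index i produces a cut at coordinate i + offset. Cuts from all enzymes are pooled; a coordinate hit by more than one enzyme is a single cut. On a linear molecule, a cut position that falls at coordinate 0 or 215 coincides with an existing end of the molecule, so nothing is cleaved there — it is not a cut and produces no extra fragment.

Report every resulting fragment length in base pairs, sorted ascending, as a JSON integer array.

[3,5,5,7,7,8,8,8,8,9,10,10,10,10,11,11,14,15,17,18,21]

Per-enzyme occurrences:
  XjeII CCTCAGT/7: at [38, 55, 123, 164, 181] ⇒ [45, 62, 130, 171, 188]
  JekIII CTGG/1: at [26, 47, 92, 155, 195, 205] ⇒ [27, 48, 93, 156, 196, 206]
  QalVI TGTCA/5: at [0, 30, 99, 117] ⇒ [5, 35, 104, 122]
  BxoI GTAACCG/3: at [9, 19, 69, 135, 142] ⇒ [12, 22, 72, 138, 145]

Pooled cuts: [5, 12, 22, 27, 35, 45, 48, 62, 72, 93, 104, 122, 130, 138, 145, 156, 171, 188, 196, 206]

Fragments:
  [0,5): 5 bp
  [5,12): 7 bp
  [12,22): 10 bp
  [22,27): 5 bp
  [27,35): 8 bp
  [35,45): 10 bp
  [45,48): 3 bp
  [48,62): 14 bp
  [62,72): 10 bp
  [72,93): 21 bp
  [93,104): 11 bp
  [104,122): 18 bp
  [122,130): 8 bp
  [130,138): 8 bp
  [138,145): 7 bp
  [145,156): 11 bp
  [156,171): 15 bp
  [171,188): 17 bp
  [188,196): 8 bp
  [196,206): 10 bp
  [206,215): 9 bp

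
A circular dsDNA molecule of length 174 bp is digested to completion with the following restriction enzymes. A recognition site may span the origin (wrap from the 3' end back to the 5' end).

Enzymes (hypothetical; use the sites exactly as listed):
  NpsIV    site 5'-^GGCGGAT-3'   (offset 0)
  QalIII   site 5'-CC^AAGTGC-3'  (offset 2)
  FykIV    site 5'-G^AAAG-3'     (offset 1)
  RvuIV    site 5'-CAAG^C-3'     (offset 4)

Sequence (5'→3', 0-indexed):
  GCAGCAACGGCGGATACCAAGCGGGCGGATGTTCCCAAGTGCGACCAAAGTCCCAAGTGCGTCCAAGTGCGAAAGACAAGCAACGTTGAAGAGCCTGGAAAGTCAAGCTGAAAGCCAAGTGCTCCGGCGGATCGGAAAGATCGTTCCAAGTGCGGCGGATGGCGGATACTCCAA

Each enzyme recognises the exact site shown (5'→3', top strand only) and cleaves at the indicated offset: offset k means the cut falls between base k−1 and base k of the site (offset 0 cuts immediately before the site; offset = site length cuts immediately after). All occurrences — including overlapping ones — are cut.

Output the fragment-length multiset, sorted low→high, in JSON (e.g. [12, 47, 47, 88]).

[2,3,6,6,7,7,7,9,9,9,10,10,12,13,13,15,18,18]

Per-enzyme occurrences:
  NpsIV GGCGGAT/0: at [8, 23, 125, 153, 160] ⇒ [8, 23, 125, 153, 160]
  QalIII CCAAGTGC/2: at [34, 52, 62, 114, 145] ⇒ [36, 54, 64, 116, 147]
  FykIV GAAAG/1: at [70, 97, 109, 134] ⇒ [71, 98, 110, 135]
  RvuIV CAAGC/4: at [17, 76, 103, 171] ⇒ [1, 21, 80, 107]

All cut coordinates (distinct, sorted): [1, 8, 21, 23, 36, 54, 64, 71, 80, 98, 107, 110, 116, 125, 135, 147, 153, 160]

Fragments:
  1→8: 7 bp
  8→21: 13 bp
  21→23: 2 bp
  23→36: 13 bp
  36→54: 18 bp
  54→64: 10 bp
  64→71: 7 bp
  71→80: 9 bp
  80→98: 18 bp
  98→107: 9 bp
  107→110: 3 bp
  110→116: 6 bp
  116→125: 9 bp
  125→135: 10 bp
  135→147: 12 bp
  147→153: 6 bp
  153→160: 7 bp
  160→1 (wrap): 174-160+1 = 15 bp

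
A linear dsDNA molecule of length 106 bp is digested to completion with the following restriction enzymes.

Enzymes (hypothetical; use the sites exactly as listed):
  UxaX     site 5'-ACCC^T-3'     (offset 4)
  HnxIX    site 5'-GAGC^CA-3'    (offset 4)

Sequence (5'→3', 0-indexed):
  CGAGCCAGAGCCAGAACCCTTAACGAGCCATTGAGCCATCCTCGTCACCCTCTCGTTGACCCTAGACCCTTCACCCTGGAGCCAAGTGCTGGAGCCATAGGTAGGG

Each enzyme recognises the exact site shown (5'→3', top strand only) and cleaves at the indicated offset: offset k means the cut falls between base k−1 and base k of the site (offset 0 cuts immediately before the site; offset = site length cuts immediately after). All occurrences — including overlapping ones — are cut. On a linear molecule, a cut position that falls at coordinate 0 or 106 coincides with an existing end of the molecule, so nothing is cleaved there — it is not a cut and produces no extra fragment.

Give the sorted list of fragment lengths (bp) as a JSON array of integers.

[5,6,6,7,7,8,8,9,11,12,13,14]

Per-enzyme occurrences:
  UxaX ACCCT/4: at [15, 46, 58, 65, 72] ⇒ [19, 50, 62, 69, 76]
  HnxIX GAGCCA/4: at [1, 7, 24, 32, 78, 91] ⇒ [5, 11, 28, 36, 82, 95]

All cut coordinates (distinct, sorted): [5, 11, 19, 28, 36, 50, 62, 69, 76, 82, 95]

Fragment lengths:
  [0,5): 5 bp
  [5,11): 6 bp
  [11,19): 8 bp
  [19,28): 9 bp
  [28,36): 8 bp
  [36,50): 14 bp
  [50,62): 12 bp
  [62,69): 7 bp
  [69,76): 7 bp
  [76,82): 6 bp
  [82,95): 13 bp
  [95,106): 11 bp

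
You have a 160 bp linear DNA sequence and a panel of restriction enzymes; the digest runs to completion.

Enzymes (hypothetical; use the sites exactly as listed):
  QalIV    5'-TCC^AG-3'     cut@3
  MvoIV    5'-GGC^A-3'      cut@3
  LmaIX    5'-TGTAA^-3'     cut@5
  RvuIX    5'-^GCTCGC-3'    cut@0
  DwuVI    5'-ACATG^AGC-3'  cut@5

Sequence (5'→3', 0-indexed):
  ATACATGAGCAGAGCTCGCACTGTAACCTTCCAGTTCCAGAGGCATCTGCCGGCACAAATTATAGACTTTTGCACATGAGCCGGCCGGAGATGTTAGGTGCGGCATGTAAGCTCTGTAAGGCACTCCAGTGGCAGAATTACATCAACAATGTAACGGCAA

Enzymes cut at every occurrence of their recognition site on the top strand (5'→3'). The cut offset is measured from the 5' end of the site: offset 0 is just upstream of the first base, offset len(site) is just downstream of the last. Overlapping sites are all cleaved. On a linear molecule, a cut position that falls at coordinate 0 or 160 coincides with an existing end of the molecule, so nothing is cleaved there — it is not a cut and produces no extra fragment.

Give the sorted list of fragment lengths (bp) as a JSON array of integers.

Scan for sites:
  QalIV (TCCAG, off=3): starts [29, 35, 124] → cuts [32, 38, 127]
  MvoIV (GGCA, off=3): starts [41, 51, 101, 119, 130, 155] → cuts [44, 54, 104, 122, 133, 158]
  LmaIX (TGTAA, off=5): starts [21, 105, 114, 149] → cuts [26, 110, 119, 154]
  RvuIX (GCTCGC, off=0): starts [13] → cuts [13]
  DwuVI (ACATGAGC, off=5): starts [2, 73] → cuts [7, 78]

Pooled cuts: [7, 13, 26, 32, 38, 44, 54, 78, 104, 110, 119, 122, 127, 133, 154, 158]

Fragment lengths:
  [0,7): 7 bp
  [7,13): 6 bp
  [13,26): 13 bp
  [26,32): 6 bp
  [32,38): 6 bp
  [38,44): 6 bp
  [44,54): 10 bp
  [54,78): 24 bp
  [78,104): 26 bp
  [104,110): 6 bp
  [110,119): 9 bp
  [119,122): 3 bp
  [122,127): 5 bp
  [127,133): 6 bp
  [133,154): 21 bp
  [154,158): 4 bp
  [158,160): 2 bp

[2,3,4,5,6,6,6,6,6,6,7,9,10,13,21,24,26]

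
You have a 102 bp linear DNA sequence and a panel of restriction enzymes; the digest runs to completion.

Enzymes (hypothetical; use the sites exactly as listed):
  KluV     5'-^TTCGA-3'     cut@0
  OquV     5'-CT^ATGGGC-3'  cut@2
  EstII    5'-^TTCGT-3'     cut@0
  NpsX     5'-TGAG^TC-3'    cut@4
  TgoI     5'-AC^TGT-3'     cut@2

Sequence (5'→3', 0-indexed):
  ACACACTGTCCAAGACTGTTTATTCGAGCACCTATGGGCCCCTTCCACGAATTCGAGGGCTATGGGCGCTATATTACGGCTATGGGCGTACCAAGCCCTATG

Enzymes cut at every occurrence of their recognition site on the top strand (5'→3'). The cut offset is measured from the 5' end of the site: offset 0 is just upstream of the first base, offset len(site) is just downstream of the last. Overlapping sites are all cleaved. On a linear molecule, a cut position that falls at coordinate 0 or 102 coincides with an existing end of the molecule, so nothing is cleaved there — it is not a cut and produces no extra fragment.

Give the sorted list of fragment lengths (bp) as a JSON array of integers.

[6,6,10,10,11,18,20,21]

Scan for sites:
  KluV (TTCGA, off=0): starts [22, 51] → cuts [22, 51]
  OquV (CTATGGGC, off=2): starts [31, 59, 79] → cuts [33, 61, 81]
  EstII (TTCGT, off=0): no sites
  NpsX (TGAGTC, off=4): no sites
  TgoI (ACTGT, off=2): starts [4, 14] → cuts [6, 16]

Pooled cuts: [6, 16, 22, 33, 51, 61, 81]

Fragment lengths:
  [0,6): 6 bp
  [6,16): 10 bp
  [16,22): 6 bp
  [22,33): 11 bp
  [33,51): 18 bp
  [51,61): 10 bp
  [61,81): 20 bp
  [81,102): 21 bp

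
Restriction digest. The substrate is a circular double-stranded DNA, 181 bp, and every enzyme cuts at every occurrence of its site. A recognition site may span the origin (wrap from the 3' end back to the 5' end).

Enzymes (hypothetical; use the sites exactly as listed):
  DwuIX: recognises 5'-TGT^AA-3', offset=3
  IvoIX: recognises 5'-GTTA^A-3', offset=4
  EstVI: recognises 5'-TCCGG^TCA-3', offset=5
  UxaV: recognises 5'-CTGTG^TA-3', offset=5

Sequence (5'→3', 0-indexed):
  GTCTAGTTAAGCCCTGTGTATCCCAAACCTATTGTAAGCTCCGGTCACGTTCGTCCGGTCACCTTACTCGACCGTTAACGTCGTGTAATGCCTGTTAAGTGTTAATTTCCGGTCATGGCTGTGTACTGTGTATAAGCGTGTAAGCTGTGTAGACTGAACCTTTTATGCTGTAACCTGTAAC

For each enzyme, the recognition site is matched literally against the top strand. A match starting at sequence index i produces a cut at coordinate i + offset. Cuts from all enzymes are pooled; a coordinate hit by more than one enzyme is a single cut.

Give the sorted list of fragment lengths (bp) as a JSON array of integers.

[7,7,7,8,8,9,9,9,11,11,11,12,14,17,19,22]

Site scan:
  DwuIX TGTAA/3: at [32, 83, 138, 168, 175] ⇒ [35, 86, 141, 171, 178]
  IvoIX GTTAA/4: at [5, 73, 93, 100] ⇒ [9, 77, 97, 104]
  EstVI TCCGGTCA/5: at [39, 53, 107] ⇒ [44, 58, 112]
  UxaV CTGTGTA/5: at [13, 118, 125, 144] ⇒ [18, 123, 130, 149]

All cut coordinates (distinct, sorted): [9, 18, 35, 44, 58, 77, 86, 97, 104, 112, 123, 130, 141, 149, 171, 178]

Fragment lengths:
  9→18: 9 bp
  18→35: 17 bp
  35→44: 9 bp
  44→58: 14 bp
  58→77: 19 bp
  77→86: 9 bp
  86→97: 11 bp
  97→104: 7 bp
  104→112: 8 bp
  112→123: 11 bp
  123→130: 7 bp
  130→141: 11 bp
  141→149: 8 bp
  149→171: 22 bp
  171→178: 7 bp
  178→9 (wrap): 181-178+9 = 12 bp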